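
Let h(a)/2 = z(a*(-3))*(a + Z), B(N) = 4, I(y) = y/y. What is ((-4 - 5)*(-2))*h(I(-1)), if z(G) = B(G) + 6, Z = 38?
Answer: 14040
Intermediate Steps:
I(y) = 1
z(G) = 10 (z(G) = 4 + 6 = 10)
h(a) = 760 + 20*a (h(a) = 2*(10*(a + 38)) = 2*(10*(38 + a)) = 2*(380 + 10*a) = 760 + 20*a)
((-4 - 5)*(-2))*h(I(-1)) = ((-4 - 5)*(-2))*(760 + 20*1) = (-9*(-2))*(760 + 20) = 18*780 = 14040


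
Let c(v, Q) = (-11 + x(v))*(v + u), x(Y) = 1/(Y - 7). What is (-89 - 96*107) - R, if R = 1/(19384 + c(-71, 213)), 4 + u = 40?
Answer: -15976838215/1542017 ≈ -10361.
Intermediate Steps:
x(Y) = 1/(-7 + Y)
u = 36 (u = -4 + 40 = 36)
c(v, Q) = (-11 + 1/(-7 + v))*(36 + v) (c(v, Q) = (-11 + 1/(-7 + v))*(v + 36) = (-11 + 1/(-7 + v))*(36 + v))
R = 78/1542017 (R = 1/(19384 + (2808 - 318*(-71) - 11*(-71)**2)/(-7 - 71)) = 1/(19384 + (2808 + 22578 - 11*5041)/(-78)) = 1/(19384 - (2808 + 22578 - 55451)/78) = 1/(19384 - 1/78*(-30065)) = 1/(19384 + 30065/78) = 1/(1542017/78) = 78/1542017 ≈ 5.0583e-5)
(-89 - 96*107) - R = (-89 - 96*107) - 1*78/1542017 = (-89 - 10272) - 78/1542017 = -10361 - 78/1542017 = -15976838215/1542017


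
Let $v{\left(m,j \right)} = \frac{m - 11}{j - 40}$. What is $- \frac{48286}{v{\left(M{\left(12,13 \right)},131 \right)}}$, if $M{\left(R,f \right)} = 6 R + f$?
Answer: $- \frac{2197013}{37} \approx -59379.0$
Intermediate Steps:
$M{\left(R,f \right)} = f + 6 R$
$v{\left(m,j \right)} = \frac{-11 + m}{-40 + j}$
$- \frac{48286}{v{\left(M{\left(12,13 \right)},131 \right)}} = - \frac{48286}{\frac{1}{-40 + 131} \left(-11 + \left(13 + 6 \cdot 12\right)\right)} = - \frac{48286}{\frac{1}{91} \left(-11 + \left(13 + 72\right)\right)} = - \frac{48286}{\frac{1}{91} \left(-11 + 85\right)} = - \frac{48286}{\frac{1}{91} \cdot 74} = - \frac{48286}{\frac{74}{91}} = \left(-48286\right) \frac{91}{74} = - \frac{2197013}{37}$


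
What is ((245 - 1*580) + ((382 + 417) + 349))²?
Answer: 660969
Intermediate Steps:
((245 - 1*580) + ((382 + 417) + 349))² = ((245 - 580) + (799 + 349))² = (-335 + 1148)² = 813² = 660969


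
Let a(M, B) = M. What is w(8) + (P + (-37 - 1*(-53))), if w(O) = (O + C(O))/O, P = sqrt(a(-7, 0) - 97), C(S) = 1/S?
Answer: 1089/64 + 2*I*sqrt(26) ≈ 17.016 + 10.198*I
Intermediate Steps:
P = 2*I*sqrt(26) (P = sqrt(-7 - 97) = sqrt(-104) = 2*I*sqrt(26) ≈ 10.198*I)
w(O) = (O + 1/O)/O
w(8) + (P + (-37 - 1*(-53))) = (1 + 8**(-2)) + (2*I*sqrt(26) + (-37 - 1*(-53))) = (1 + 1/64) + (2*I*sqrt(26) + (-37 + 53)) = 65/64 + (2*I*sqrt(26) + 16) = 65/64 + (16 + 2*I*sqrt(26)) = 1089/64 + 2*I*sqrt(26)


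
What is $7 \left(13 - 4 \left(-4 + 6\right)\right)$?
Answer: $35$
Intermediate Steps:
$7 \left(13 - 4 \left(-4 + 6\right)\right) = 7 \left(13 - 8\right) = 7 \cdot 5 = 35$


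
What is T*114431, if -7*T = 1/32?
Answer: -114431/224 ≈ -510.85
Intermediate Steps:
T = -1/224 (T = -⅐/32 = -⅐*1/32 = -1/224 ≈ -0.0044643)
T*114431 = -1/224*114431 = -114431/224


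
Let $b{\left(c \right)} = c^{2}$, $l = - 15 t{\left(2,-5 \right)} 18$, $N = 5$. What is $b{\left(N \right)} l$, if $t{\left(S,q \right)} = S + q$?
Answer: $20250$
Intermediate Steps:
$l = 810$ ($l = - 15 \left(2 - 5\right) 18 = \left(-15\right) \left(-3\right) 18 = 45 \cdot 18 = 810$)
$b{\left(N \right)} l = 5^{2} \cdot 810 = 25 \cdot 810 = 20250$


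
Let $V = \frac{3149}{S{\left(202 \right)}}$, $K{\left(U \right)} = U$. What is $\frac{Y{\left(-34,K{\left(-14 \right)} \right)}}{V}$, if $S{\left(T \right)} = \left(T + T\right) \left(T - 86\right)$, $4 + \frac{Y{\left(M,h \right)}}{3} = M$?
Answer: $- \frac{5342496}{3149} \approx -1696.6$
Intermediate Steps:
$Y{\left(M,h \right)} = -12 + 3 M$
$S{\left(T \right)} = 2 T \left(-86 + T\right)$
$V = \frac{3149}{46864}$ ($V = \frac{3149}{2 \cdot 202 \left(-86 + 202\right)} = \frac{3149}{2 \cdot 202 \cdot 116} = \frac{3149}{46864} \approx 0.067194$)
$\frac{Y{\left(-34,K{\left(-14 \right)} \right)}}{V} = \frac{-12 + 3 \left(-34\right)}{\frac{3149}{46864}} = \left(-12 - 102\right) \frac{46864}{3149} = \left(-114\right) \frac{46864}{3149} = - \frac{5342496}{3149}$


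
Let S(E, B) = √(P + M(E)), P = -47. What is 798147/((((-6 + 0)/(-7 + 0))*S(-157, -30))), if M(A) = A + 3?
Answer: -620781*I*√201/134 ≈ -65680.0*I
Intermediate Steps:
M(A) = 3 + A
S(E, B) = √(-44 + E) (S(E, B) = √(-47 + (3 + E)) = √(-44 + E))
798147/((((-6 + 0)/(-7 + 0))*S(-157, -30))) = 798147/((((-6 + 0)/(-7 + 0))*√(-44 - 157))) = 798147/(((-6/(-7))*√(-201))) = 798147/(((-6*(-⅐))*(I*√201))) = 798147/((6*(I*√201)/7)) = 798147/((6*I*√201/7)) = 798147*(-7*I*√201/1206) = -620781*I*√201/134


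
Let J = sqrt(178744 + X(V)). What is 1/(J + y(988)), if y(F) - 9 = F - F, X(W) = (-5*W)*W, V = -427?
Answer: 9/732982 - I*sqrt(732901)/732982 ≈ 1.2279e-5 - 0.001168*I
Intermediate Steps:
X(W) = -5*W**2
y(F) = 9 (y(F) = 9 + (F - F) = 9 + 0 = 9)
J = I*sqrt(732901) (J = sqrt(178744 - 5*(-427)**2) = sqrt(178744 - 5*182329) = sqrt(178744 - 911645) = sqrt(-732901) = I*sqrt(732901) ≈ 856.1*I)
1/(J + y(988)) = 1/(I*sqrt(732901) + 9) = 1/(9 + I*sqrt(732901))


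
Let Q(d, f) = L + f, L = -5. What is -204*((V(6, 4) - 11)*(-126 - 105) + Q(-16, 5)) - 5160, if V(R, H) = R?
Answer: -240780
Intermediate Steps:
Q(d, f) = -5 + f
-204*((V(6, 4) - 11)*(-126 - 105) + Q(-16, 5)) - 5160 = -204*((6 - 11)*(-126 - 105) + (-5 + 5)) - 5160 = -204*(-5*(-231) + 0) - 5160 = -204*(1155 + 0) - 5160 = -204*1155 - 5160 = -235620 - 5160 = -240780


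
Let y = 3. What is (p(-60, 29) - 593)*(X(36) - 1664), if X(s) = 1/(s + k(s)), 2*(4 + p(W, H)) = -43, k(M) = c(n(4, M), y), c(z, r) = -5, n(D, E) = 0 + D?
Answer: 63808171/62 ≈ 1.0292e+6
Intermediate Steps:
n(D, E) = D
k(M) = -5
p(W, H) = -51/2 (p(W, H) = -4 + (½)*(-43) = -4 - 43/2 = -51/2)
X(s) = 1/(-5 + s) (X(s) = 1/(s - 5) = 1/(-5 + s))
(p(-60, 29) - 593)*(X(36) - 1664) = (-51/2 - 593)*(1/(-5 + 36) - 1664) = -1237*(1/31 - 1664)/2 = -1237/2*(-51583/31) = 63808171/62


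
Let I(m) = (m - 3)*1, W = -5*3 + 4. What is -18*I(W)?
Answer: 252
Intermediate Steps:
W = -11 (W = -15 + 4 = -11)
I(m) = -3 + m (I(m) = (-3 + m)*1 = -3 + m)
-18*I(W) = -18*(-3 - 11) = -18*(-14) = 252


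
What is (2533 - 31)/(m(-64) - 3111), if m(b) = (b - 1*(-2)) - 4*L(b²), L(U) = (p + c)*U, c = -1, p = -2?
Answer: 2502/45979 ≈ 0.054416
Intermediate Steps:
L(U) = -3*U (L(U) = (-2 - 1)*U = -3*U)
m(b) = 2 + b + 12*b² (m(b) = (b - 1*(-2)) - (-12)*b² = (b + 2) + 12*b² = (2 + b) + 12*b² = 2 + b + 12*b²)
(2533 - 31)/(m(-64) - 3111) = (2533 - 31)/((2 - 64 + 12*(-64)²) - 3111) = 2502/((2 - 64 + 12*4096) - 3111) = 2502/((2 - 64 + 49152) - 3111) = 2502/(49090 - 3111) = 2502/45979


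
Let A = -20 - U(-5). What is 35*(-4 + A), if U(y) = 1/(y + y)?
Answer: -1673/2 ≈ -836.50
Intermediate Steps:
U(y) = 1/(2*y)
A = -199/10 (A = -20 - 1/(2*(-5)) = -20 - (-1)/(2*5) = -20 - 1*(-⅒) = -20 + ⅒ = -199/10 ≈ -19.900)
35*(-4 + A) = 35*(-4 - 199/10) = 35*(-239/10) = -1673/2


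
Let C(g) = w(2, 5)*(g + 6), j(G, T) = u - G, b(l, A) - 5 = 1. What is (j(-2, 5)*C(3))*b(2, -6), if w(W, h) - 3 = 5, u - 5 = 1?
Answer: 3456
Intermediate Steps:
u = 6 (u = 5 + 1 = 6)
b(l, A) = 6 (b(l, A) = 5 + 1 = 6)
j(G, T) = 6 - G
w(W, h) = 8 (w(W, h) = 3 + 5 = 8)
C(g) = 48 + 8*g (C(g) = 8*(g + 6) = 8*(6 + g) = 48 + 8*g)
(j(-2, 5)*C(3))*b(2, -6) = ((6 - 1*(-2))*(48 + 8*3))*6 = ((6 + 2)*(48 + 24))*6 = (8*72)*6 = 576*6 = 3456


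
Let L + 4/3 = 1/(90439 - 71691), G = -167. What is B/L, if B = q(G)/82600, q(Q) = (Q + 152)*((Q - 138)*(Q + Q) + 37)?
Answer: 4298742981/309704570 ≈ 13.880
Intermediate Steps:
q(Q) = (37 + 2*Q*(-138 + Q))*(152 + Q) (q(Q) = (152 + Q)*((-138 + Q)*(2*Q) + 37) = (152 + Q)*(2*Q*(-138 + Q) + 37) = (152 + Q)*(37 + 2*Q*(-138 + Q)) = (37 + 2*Q*(-138 + Q))*(152 + Q))
B = -305721/16520 (B = (5624 - 41915*(-167) + 2*(-167)³ + 28*(-167)²)/82600 = (5624 + 6999805 + 2*(-4657463) + 28*27889)*(1/82600) = (5624 + 6999805 - 9314926 + 780892)*(1/82600) = -1528605*1/82600 = -305721/16520 ≈ -18.506)
L = -74989/56244 (L = -4/3 + 1/(90439 - 71691) = -4/3 + 1/18748 = -74989/56244 ≈ -1.3333)
B/L = -305721/(16520*(-74989/56244)) = -305721/16520*(-56244/74989) = 4298742981/309704570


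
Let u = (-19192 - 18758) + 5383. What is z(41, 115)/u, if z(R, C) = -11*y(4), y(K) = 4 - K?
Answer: 0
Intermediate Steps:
u = -32567 (u = -37950 + 5383 = -32567)
z(R, C) = 0 (z(R, C) = -11*(4 - 1*4) = -11*(4 - 4) = -11*0 = 0)
z(41, 115)/u = 0/(-32567) = 0*(-1/32567) = 0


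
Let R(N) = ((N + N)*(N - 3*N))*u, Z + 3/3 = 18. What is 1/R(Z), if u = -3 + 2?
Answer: 1/1156 ≈ 0.00086505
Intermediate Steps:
Z = 17 (Z = -1 + 18 = 17)
u = -1
R(N) = 4*N² (R(N) = ((N + N)*(N - 3*N))*(-1) = ((2*N)*(-2*N))*(-1) = -4*N²*(-1) = 4*N²)
1/R(Z) = 1/(4*17²) = 1/(4*289) = 1/1156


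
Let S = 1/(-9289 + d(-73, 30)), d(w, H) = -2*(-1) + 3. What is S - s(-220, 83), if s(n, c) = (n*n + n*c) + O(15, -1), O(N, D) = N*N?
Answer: -281908661/9284 ≈ -30365.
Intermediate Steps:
O(N, D) = N²
d(w, H) = 5 (d(w, H) = 2 + 3 = 5)
S = -1/9284 (S = 1/(-9289 + 5) = 1/(-9284) = -1/9284 ≈ -0.00010771)
s(n, c) = 225 + n² + c*n (s(n, c) = (n*n + n*c) + 15² = (n² + c*n) + 225 = 225 + n² + c*n)
S - s(-220, 83) = -1/9284 - (225 + (-220)² + 83*(-220)) = -1/9284 - (225 + 48400 - 18260) = -1/9284 - 1*30365 = -1/9284 - 30365 = -281908661/9284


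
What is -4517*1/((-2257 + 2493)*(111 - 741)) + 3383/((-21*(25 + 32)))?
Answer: -7898057/2824920 ≈ -2.7959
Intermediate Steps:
-4517*1/((-2257 + 2493)*(111 - 741)) + 3383/((-21*(25 + 32))) = -4517/(236*(-630)) + 3383/((-21*57)) = -4517/(-148680) + 3383/(-1197) = -4517*(-1/148680) + 3383*(-1/1197) = 4517/148680 - 3383/1197 = -7898057/2824920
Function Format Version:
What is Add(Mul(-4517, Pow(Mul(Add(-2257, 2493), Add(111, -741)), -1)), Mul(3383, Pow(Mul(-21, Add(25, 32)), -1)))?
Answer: Rational(-7898057, 2824920) ≈ -2.7959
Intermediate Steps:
Add(Mul(-4517, Pow(Mul(Add(-2257, 2493), Add(111, -741)), -1)), Mul(3383, Pow(Mul(-21, Add(25, 32)), -1))) = Add(Mul(-4517, Pow(Mul(236, -630), -1)), Mul(3383, Pow(Mul(-21, 57), -1))) = Add(Mul(-4517, Pow(-148680, -1)), Mul(3383, Pow(-1197, -1))) = Add(Mul(-4517, Rational(-1, 148680)), Mul(3383, Rational(-1, 1197))) = Add(Rational(4517, 148680), Rational(-3383, 1197)) = Rational(-7898057, 2824920)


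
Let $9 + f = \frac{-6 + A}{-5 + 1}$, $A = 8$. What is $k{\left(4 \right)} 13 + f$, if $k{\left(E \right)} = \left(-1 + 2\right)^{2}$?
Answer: $\frac{7}{2} \approx 3.5$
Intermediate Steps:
$f = - \frac{19}{2}$ ($f = -9 + \frac{-6 + 8}{-5 + 1} = -9 + \frac{2}{-4} = -9 + 2 \left(- \frac{1}{4}\right) = -9 - \frac{1}{2} = - \frac{19}{2} \approx -9.5$)
$k{\left(E \right)} = 1$ ($k{\left(E \right)} = 1^{2} = 1$)
$k{\left(4 \right)} 13 + f = 1 \cdot 13 - \frac{19}{2} = 13 - \frac{19}{2} = \frac{7}{2}$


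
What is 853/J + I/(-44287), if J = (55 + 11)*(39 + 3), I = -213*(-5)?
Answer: 34824631/122763564 ≈ 0.28367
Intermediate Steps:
I = 1065
J = 2772 (J = 66*42 = 2772)
853/J + I/(-44287) = 853/2772 + 1065/(-44287) = 853*(1/2772) + 1065*(-1/44287) = 853/2772 - 1065/44287 = 34824631/122763564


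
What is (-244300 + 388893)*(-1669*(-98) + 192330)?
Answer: 51459491956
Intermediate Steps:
(-244300 + 388893)*(-1669*(-98) + 192330) = 144593*(163562 + 192330) = 144593*355892 = 51459491956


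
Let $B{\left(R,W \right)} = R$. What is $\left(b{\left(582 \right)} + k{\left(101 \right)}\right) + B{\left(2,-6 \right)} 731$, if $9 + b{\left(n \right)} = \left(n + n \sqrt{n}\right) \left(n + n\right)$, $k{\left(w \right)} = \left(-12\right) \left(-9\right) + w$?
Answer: $679110 + 677448 \sqrt{582} \approx 1.7022 \cdot 10^{7}$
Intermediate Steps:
$k{\left(w \right)} = 108 + w$
$b{\left(n \right)} = -9 + 2 n \left(n + n^{\frac{3}{2}}\right)$ ($b{\left(n \right)} = -9 + \left(n + n \sqrt{n}\right) \left(n + n\right) = -9 + \left(n + n^{\frac{3}{2}}\right) 2 n = -9 + 2 n \left(n + n^{\frac{3}{2}}\right)$)
$\left(b{\left(582 \right)} + k{\left(101 \right)}\right) + B{\left(2,-6 \right)} 731 = \left(\left(-9 + 2 \cdot 582^{2} + 2 \cdot 582^{\frac{5}{2}}\right) + \left(108 + 101\right)\right) + 2 \cdot 731 = \left(\left(-9 + 2 \cdot 338724 + 2 \cdot 338724 \sqrt{582}\right) + 209\right) + 1462 = \left(\left(-9 + 677448 + 677448 \sqrt{582}\right) + 209\right) + 1462 = \left(\left(677439 + 677448 \sqrt{582}\right) + 209\right) + 1462 = \left(677648 + 677448 \sqrt{582}\right) + 1462 = 679110 + 677448 \sqrt{582}$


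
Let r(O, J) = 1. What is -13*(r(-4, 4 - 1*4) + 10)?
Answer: -143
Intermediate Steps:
-13*(r(-4, 4 - 1*4) + 10) = -13*(1 + 10) = -13*11 = -143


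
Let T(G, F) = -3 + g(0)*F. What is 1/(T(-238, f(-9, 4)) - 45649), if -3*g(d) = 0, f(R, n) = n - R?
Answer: -1/45652 ≈ -2.1905e-5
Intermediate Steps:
g(d) = 0 (g(d) = -⅓*0 = 0)
T(G, F) = -3 (T(G, F) = -3 + 0*F = -3 + 0 = -3)
1/(T(-238, f(-9, 4)) - 45649) = 1/(-3 - 45649) = 1/(-45652) = -1/45652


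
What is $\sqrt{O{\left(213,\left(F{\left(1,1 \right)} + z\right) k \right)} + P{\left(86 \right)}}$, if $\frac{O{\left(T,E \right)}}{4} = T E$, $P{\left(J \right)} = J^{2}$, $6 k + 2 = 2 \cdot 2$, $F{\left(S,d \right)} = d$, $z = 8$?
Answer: $4 \sqrt{622} \approx 99.76$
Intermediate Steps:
$k = \frac{1}{3}$ ($k = - \frac{1}{3} + \frac{2 \cdot 2}{6} = - \frac{1}{3} + \frac{1}{6} \cdot 4 = - \frac{1}{3} + \frac{2}{3} = \frac{1}{3} \approx 0.33333$)
$O{\left(T,E \right)} = 4 E T$ ($O{\left(T,E \right)} = 4 T E = 4 E T$)
$\sqrt{O{\left(213,\left(F{\left(1,1 \right)} + z\right) k \right)} + P{\left(86 \right)}} = \sqrt{4 \left(1 + 8\right) \frac{1}{3} \cdot 213 + 86^{2}} = \sqrt{4 \cdot 9 \cdot \frac{1}{3} \cdot 213 + 7396} = \sqrt{4 \cdot 3 \cdot 213 + 7396} = \sqrt{2556 + 7396} = \sqrt{9952} = 4 \sqrt{622}$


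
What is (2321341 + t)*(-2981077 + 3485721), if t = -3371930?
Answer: -530173435316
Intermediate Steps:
(2321341 + t)*(-2981077 + 3485721) = (2321341 - 3371930)*(-2981077 + 3485721) = -1050589*504644 = -530173435316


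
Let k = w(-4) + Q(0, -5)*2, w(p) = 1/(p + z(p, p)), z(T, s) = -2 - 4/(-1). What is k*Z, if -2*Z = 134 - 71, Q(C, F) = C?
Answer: 63/4 ≈ 15.750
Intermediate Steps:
z(T, s) = 2 (z(T, s) = -2 - 4*(-1) = -2 - 1*(-4) = -2 + 4 = 2)
w(p) = 1/(2 + p) (w(p) = 1/(p + 2) = 1/(2 + p))
Z = -63/2 (Z = -(134 - 71)/2 = -½*63 = -63/2 ≈ -31.500)
k = -½ (k = 1/(2 - 4) + 0*2 = 1/(-2) + 0 = -½ + 0 = -½ ≈ -0.50000)
k*Z = -½*(-63/2) = 63/4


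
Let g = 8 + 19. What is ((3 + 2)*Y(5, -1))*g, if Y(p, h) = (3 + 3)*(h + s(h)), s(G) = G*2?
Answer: -2430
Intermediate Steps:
s(G) = 2*G
Y(p, h) = 18*h (Y(p, h) = (3 + 3)*(h + 2*h) = 6*(3*h) = 18*h)
g = 27
((3 + 2)*Y(5, -1))*g = ((3 + 2)*(18*(-1)))*27 = (5*(-18))*27 = -90*27 = -2430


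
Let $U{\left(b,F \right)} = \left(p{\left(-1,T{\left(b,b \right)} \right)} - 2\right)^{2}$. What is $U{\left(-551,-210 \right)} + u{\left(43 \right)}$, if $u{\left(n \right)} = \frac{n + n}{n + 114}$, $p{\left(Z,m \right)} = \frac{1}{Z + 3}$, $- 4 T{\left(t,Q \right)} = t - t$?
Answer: $\frac{1757}{628} \approx 2.7978$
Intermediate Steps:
$T{\left(t,Q \right)} = 0$ ($T{\left(t,Q \right)} = - \frac{t - t}{4} = \left(- \frac{1}{4}\right) 0 = 0$)
$p{\left(Z,m \right)} = \frac{1}{3 + Z}$
$U{\left(b,F \right)} = \frac{9}{4}$ ($U{\left(b,F \right)} = \left(\frac{1}{3 - 1} - 2\right)^{2} = \left(\frac{1}{2} - 2\right)^{2} = \left(- \frac{3}{2}\right)^{2} = \frac{9}{4}$)
$u{\left(n \right)} = \frac{2 n}{114 + n}$
$U{\left(-551,-210 \right)} + u{\left(43 \right)} = \frac{9}{4} + 2 \cdot 43 \frac{1}{114 + 43} = \frac{9}{4} + 2 \cdot 43 \cdot \frac{1}{157} = \frac{9}{4} + \frac{86}{157} = \frac{1757}{628}$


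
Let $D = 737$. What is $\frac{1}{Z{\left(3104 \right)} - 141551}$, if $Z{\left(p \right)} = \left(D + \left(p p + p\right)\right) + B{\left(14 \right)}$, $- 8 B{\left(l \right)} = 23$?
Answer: $\frac{8}{75976825} \approx 1.053 \cdot 10^{-7}$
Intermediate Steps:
$B{\left(l \right)} = - \frac{23}{8}$ ($B{\left(l \right)} = \left(- \frac{1}{8}\right) 23 = - \frac{23}{8}$)
$Z{\left(p \right)} = \frac{5873}{8} + p + p^{2}$ ($Z{\left(p \right)} = \left(737 + \left(p p + p\right)\right) - \frac{23}{8} = \left(737 + \left(p^{2} + p\right)\right) - \frac{23}{8} = \left(737 + \left(p + p^{2}\right)\right) - \frac{23}{8} = \left(737 + p + p^{2}\right) - \frac{23}{8} = \frac{5873}{8} + p + p^{2}$)
$\frac{1}{Z{\left(3104 \right)} - 141551} = \frac{1}{\left(\frac{5873}{8} + 3104 + 3104^{2}\right) - 141551} = \frac{1}{\left(\frac{5873}{8} + 3104 + 9634816\right) - 141551} = \frac{1}{\frac{77109233}{8} - 141551} = \frac{1}{\frac{75976825}{8}} = \frac{8}{75976825}$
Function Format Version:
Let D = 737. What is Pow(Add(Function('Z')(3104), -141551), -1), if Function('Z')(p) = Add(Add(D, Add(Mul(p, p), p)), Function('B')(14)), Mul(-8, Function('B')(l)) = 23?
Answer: Rational(8, 75976825) ≈ 1.0530e-7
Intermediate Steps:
Function('B')(l) = Rational(-23, 8) (Function('B')(l) = Mul(Rational(-1, 8), 23) = Rational(-23, 8))
Function('Z')(p) = Add(Rational(5873, 8), p, Pow(p, 2)) (Function('Z')(p) = Add(Add(737, Add(Mul(p, p), p)), Rational(-23, 8)) = Add(Add(737, Add(Pow(p, 2), p)), Rational(-23, 8)) = Add(Add(737, Add(p, Pow(p, 2))), Rational(-23, 8)) = Add(Add(737, p, Pow(p, 2)), Rational(-23, 8)) = Add(Rational(5873, 8), p, Pow(p, 2)))
Pow(Add(Function('Z')(3104), -141551), -1) = Pow(Add(Add(Rational(5873, 8), 3104, Pow(3104, 2)), -141551), -1) = Pow(Add(Add(Rational(5873, 8), 3104, 9634816), -141551), -1) = Pow(Add(Rational(77109233, 8), -141551), -1) = Pow(Rational(75976825, 8), -1) = Rational(8, 75976825)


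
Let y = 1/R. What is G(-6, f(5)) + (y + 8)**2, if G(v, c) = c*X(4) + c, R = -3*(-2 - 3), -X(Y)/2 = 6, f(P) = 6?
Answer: -209/225 ≈ -0.92889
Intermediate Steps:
X(Y) = -12 (X(Y) = -2*6 = -12)
R = 15 (R = -3*(-5) = 15)
G(v, c) = -11*c (G(v, c) = c*(-12) + c = -12*c + c = -11*c)
y = 1/15 ≈ 0.066667
G(-6, f(5)) + (y + 8)**2 = -11*6 + (1/15 + 8)**2 = -66 + (121/15)**2 = -66 + 14641/225 = -209/225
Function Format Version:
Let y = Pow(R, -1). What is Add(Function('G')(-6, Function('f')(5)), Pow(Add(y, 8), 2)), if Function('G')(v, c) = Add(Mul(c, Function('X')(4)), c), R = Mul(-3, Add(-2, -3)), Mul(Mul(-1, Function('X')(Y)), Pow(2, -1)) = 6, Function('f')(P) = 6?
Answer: Rational(-209, 225) ≈ -0.92889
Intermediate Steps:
Function('X')(Y) = -12 (Function('X')(Y) = Mul(-2, 6) = -12)
R = 15 (R = Mul(-3, -5) = 15)
Function('G')(v, c) = Mul(-11, c) (Function('G')(v, c) = Add(Mul(c, -12), c) = Add(Mul(-12, c), c) = Mul(-11, c))
y = Rational(1, 15) (y = Pow(15, -1) = Rational(1, 15) ≈ 0.066667)
Add(Function('G')(-6, Function('f')(5)), Pow(Add(y, 8), 2)) = Add(Mul(-11, 6), Pow(Add(Rational(1, 15), 8), 2)) = Add(-66, Pow(Rational(121, 15), 2)) = Add(-66, Rational(14641, 225)) = Rational(-209, 225)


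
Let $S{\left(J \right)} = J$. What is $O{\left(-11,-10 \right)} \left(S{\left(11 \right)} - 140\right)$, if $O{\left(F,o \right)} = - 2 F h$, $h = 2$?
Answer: $-5676$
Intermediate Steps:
$O{\left(F,o \right)} = - 4 F$ ($O{\left(F,o \right)} = - 2 F 2 = - 4 F$)
$O{\left(-11,-10 \right)} \left(S{\left(11 \right)} - 140\right) = \left(-4\right) \left(-11\right) \left(11 - 140\right) = 44 \left(-129\right) = -5676$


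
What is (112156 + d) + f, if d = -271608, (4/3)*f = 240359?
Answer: 83269/4 ≈ 20817.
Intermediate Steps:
f = 721077/4 (f = (3/4)*240359 = 721077/4 ≈ 1.8027e+5)
(112156 + d) + f = (112156 - 271608) + 721077/4 = -159452 + 721077/4 = 83269/4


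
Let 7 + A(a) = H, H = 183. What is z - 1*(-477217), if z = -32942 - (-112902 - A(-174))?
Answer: 557353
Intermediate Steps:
A(a) = 176 (A(a) = -7 + 183 = 176)
z = 80136 (z = -32942 - (-112902 - 1*176) = -32942 - (-112902 - 176) = -32942 - 1*(-113078) = -32942 + 113078 = 80136)
z - 1*(-477217) = 80136 - 1*(-477217) = 80136 + 477217 = 557353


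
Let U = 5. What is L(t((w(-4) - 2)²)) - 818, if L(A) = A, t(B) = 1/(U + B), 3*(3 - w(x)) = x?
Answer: -76883/94 ≈ -817.90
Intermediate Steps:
w(x) = 3 - x/3
t(B) = 1/(5 + B)
L(t((w(-4) - 2)²)) - 818 = 1/(5 + ((3 - ⅓*(-4)) - 2)²) - 818 = 1/(5 + ((3 + 4/3) - 2)²) - 1*818 = 1/(5 + (13/3 - 2)²) - 818 = 1/(5 + (7/3)²) - 818 = 1/(5 + 49/9) - 818 = 1/(94/9) - 818 = 9/94 - 818 = -76883/94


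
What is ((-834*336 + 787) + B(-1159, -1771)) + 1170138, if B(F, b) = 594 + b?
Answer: 889524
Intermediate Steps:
((-834*336 + 787) + B(-1159, -1771)) + 1170138 = ((-834*336 + 787) + (594 - 1771)) + 1170138 = ((-280224 + 787) - 1177) + 1170138 = (-279437 - 1177) + 1170138 = -280614 + 1170138 = 889524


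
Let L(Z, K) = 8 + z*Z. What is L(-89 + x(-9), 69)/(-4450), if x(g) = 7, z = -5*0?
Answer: -4/2225 ≈ -0.0017978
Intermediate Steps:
z = 0
L(Z, K) = 8 (L(Z, K) = 8 + 0*Z = 8 + 0 = 8)
L(-89 + x(-9), 69)/(-4450) = 8/(-4450) = 8*(-1/4450) = -4/2225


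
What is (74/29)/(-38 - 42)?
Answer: -37/1160 ≈ -0.031897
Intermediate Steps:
(74/29)/(-38 - 42) = (74*(1/29))/(-80) = (74/29)*(-1/80) = -37/1160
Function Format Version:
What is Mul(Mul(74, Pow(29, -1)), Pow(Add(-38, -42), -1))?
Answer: Rational(-37, 1160) ≈ -0.031897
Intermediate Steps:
Mul(Mul(74, Pow(29, -1)), Pow(Add(-38, -42), -1)) = Mul(Mul(74, Rational(1, 29)), Pow(-80, -1)) = Mul(Rational(74, 29), Rational(-1, 80)) = Rational(-37, 1160)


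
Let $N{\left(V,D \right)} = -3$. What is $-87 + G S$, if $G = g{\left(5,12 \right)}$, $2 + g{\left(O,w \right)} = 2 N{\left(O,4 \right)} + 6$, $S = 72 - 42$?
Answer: $-147$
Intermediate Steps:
$S = 30$ ($S = 72 - 42 = 30$)
$g{\left(O,w \right)} = -2$ ($g{\left(O,w \right)} = -2 + \left(2 \left(-3\right) + 6\right) = -2 + \left(-6 + 6\right) = -2 + 0 = -2$)
$G = -2$
$-87 + G S = -87 - 60 = -147$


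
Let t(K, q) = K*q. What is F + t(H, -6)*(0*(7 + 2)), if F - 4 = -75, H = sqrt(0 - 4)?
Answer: -71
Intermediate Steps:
H = 2*I (H = sqrt(-4) = 2*I ≈ 2.0*I)
F = -71 (F = 4 - 75 = -71)
F + t(H, -6)*(0*(7 + 2)) = -71 + ((2*I)*(-6))*(0*(7 + 2)) = -71 + (-12*I)*(0*9) = -71 - 12*I*0 = -71 + 0 = -71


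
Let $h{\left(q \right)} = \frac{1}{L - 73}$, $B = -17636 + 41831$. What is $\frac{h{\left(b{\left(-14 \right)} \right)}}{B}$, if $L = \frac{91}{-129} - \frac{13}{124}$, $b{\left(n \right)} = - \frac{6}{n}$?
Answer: $- \frac{5332}{9522095485} \approx -5.5996 \cdot 10^{-7}$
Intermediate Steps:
$L = - \frac{12961}{15996}$ ($L = 91 \left(- \frac{1}{129}\right) - \frac{13}{124} = - \frac{91}{129} - \frac{13}{124} = - \frac{12961}{15996} \approx -0.81026$)
$B = 24195$
$h{\left(q \right)} = - \frac{15996}{1180669}$ ($h{\left(q \right)} = \frac{1}{- \frac{12961}{15996} - 73} = \frac{1}{- \frac{1180669}{15996}} = - \frac{15996}{1180669}$)
$\frac{h{\left(b{\left(-14 \right)} \right)}}{B} = - \frac{15996}{1180669 \cdot 24195} = \left(- \frac{15996}{1180669}\right) \frac{1}{24195} = - \frac{5332}{9522095485}$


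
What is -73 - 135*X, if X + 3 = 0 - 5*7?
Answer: 5057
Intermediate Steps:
X = -38 (X = -3 + (0 - 5*7) = -3 + (0 - 35) = -3 - 35 = -38)
-73 - 135*X = -73 - 135*(-38) = -73 + 5130 = 5057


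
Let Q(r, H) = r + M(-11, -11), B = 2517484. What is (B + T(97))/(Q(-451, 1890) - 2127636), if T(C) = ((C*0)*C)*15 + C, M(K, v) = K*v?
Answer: -2517581/2127966 ≈ -1.1831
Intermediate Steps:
T(C) = C (T(C) = (0*C)*15 + C = 0*15 + C = 0 + C = C)
Q(r, H) = 121 + r (Q(r, H) = r - 11*(-11) = r + 121 = 121 + r)
(B + T(97))/(Q(-451, 1890) - 2127636) = (2517484 + 97)/((121 - 451) - 2127636) = 2517581/(-330 - 2127636) = 2517581/(-2127966) = 2517581*(-1/2127966) = -2517581/2127966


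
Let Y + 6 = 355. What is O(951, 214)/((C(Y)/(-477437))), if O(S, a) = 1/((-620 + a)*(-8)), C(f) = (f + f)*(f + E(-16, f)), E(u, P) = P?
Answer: -477437/1582438592 ≈ -0.00030171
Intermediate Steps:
Y = 349 (Y = -6 + 355 = 349)
C(f) = 4*f² (C(f) = (f + f)*(f + f) = (2*f)*(2*f) = 4*f²)
O(S, a) = -1/(8*(-620 + a)) (O(S, a) = -⅛/(-620 + a) = -1/(8*(-620 + a)))
O(951, 214)/((C(Y)/(-477437))) = (-1/(-4960 + 8*214))/(((4*349²)/(-477437))) = (-1/(-4960 + 1712))/(((4*121801)*(-1/477437))) = (-1/(-3248))/((487204*(-1/477437))) = (-1*(-1/3248))/(-487204/477437) = (1/3248)*(-477437/487204) = -477437/1582438592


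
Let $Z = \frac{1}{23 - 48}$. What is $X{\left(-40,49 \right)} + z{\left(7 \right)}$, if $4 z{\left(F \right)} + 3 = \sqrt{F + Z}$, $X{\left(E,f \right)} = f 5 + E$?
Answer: $\frac{817}{4} + \frac{\sqrt{174}}{20} \approx 204.91$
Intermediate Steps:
$Z = - \frac{1}{25}$ ($Z = \frac{1}{-25} = - \frac{1}{25} \approx -0.04$)
$X{\left(E,f \right)} = E + 5 f$ ($X{\left(E,f \right)} = 5 f + E = E + 5 f$)
$z{\left(F \right)} = - \frac{3}{4} + \frac{\sqrt{- \frac{1}{25} + F}}{4}$ ($z{\left(F \right)} = - \frac{3}{4} + \frac{\sqrt{F - \frac{1}{25}}}{4} = - \frac{3}{4} + \frac{\sqrt{- \frac{1}{25} + F}}{4}$)
$X{\left(-40,49 \right)} + z{\left(7 \right)} = \left(-40 + 5 \cdot 49\right) - \left(\frac{3}{4} - \frac{\sqrt{-1 + 25 \cdot 7}}{20}\right) = \left(-40 + 245\right) - \left(\frac{3}{4} - \frac{\sqrt{-1 + 175}}{20}\right) = 205 - \left(\frac{3}{4} - \frac{\sqrt{174}}{20}\right) = \frac{817}{4} + \frac{\sqrt{174}}{20}$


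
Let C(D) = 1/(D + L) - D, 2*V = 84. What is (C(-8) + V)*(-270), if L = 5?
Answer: -13410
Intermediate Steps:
V = 42 (V = (1/2)*84 = 42)
C(D) = 1/(5 + D) - D (C(D) = 1/(D + 5) - D = 1/(5 + D) - D)
(C(-8) + V)*(-270) = ((1 - 1*(-8)**2 - 5*(-8))/(5 - 8) + 42)*(-270) = ((1 - 1*64 + 40)/(-3) + 42)*(-270) = (-(1 - 64 + 40)/3 + 42)*(-270) = (-1/3*(-23) + 42)*(-270) = (23/3 + 42)*(-270) = (149/3)*(-270) = -13410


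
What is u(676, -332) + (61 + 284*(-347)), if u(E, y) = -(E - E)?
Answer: -98487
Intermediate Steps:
u(E, y) = 0 (u(E, y) = -1*0 = 0)
u(676, -332) + (61 + 284*(-347)) = 0 + (61 + 284*(-347)) = 0 + (61 - 98548) = 0 - 98487 = -98487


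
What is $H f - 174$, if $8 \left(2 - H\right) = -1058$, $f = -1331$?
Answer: $- \frac{715443}{4} \approx -1.7886 \cdot 10^{5}$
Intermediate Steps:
$H = \frac{537}{4}$ ($H = 2 - - \frac{529}{4} = 2 + \frac{529}{4} = \frac{537}{4} \approx 134.25$)
$H f - 174 = \frac{537}{4} \left(-1331\right) - 174 = - \frac{714747}{4} - 174 = - \frac{715443}{4}$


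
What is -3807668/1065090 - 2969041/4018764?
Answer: -1025800831169/237796963820 ≈ -4.3138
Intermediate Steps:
-3807668/1065090 - 2969041/4018764 = -3807668*1/1065090 - 2969041*1/4018764 = -1903834/532545 - 2969041/4018764 = -1025800831169/237796963820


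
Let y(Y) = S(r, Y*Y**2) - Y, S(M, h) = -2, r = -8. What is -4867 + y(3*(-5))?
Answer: -4854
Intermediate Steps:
y(Y) = -2 - Y
-4867 + y(3*(-5)) = -4867 + (-2 - 3*(-5)) = -4867 + (-2 - 1*(-15)) = -4867 + (-2 + 15) = -4867 + 13 = -4854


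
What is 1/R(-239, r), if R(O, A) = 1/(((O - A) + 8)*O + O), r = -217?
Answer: 3107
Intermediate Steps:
R(O, A) = 1/(O + O*(8 + O - A)) (R(O, A) = 1/((8 + O - A)*O + O) = 1/(O*(8 + O - A) + O) = 1/(O + O*(8 + O - A)))
1/R(-239, r) = 1/(1/((-239)*(9 - 239 - 1*(-217)))) = 1/(-1/(239*(9 - 239 + 217))) = 1/(-1/239/(-13)) = 1/(-1/239*(-1/13)) = 1/(1/3107) = 3107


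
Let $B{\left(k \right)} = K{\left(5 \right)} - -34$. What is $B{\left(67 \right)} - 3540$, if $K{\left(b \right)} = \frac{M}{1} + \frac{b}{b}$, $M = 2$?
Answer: $-3503$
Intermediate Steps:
$K{\left(b \right)} = 3$ ($K{\left(b \right)} = \frac{2}{1} + \frac{b}{b} = 2 \cdot 1 + 1 = 2 + 1 = 3$)
$B{\left(k \right)} = 37$ ($B{\left(k \right)} = 3 - -34 = 3 + 34 = 37$)
$B{\left(67 \right)} - 3540 = 37 - 3540 = -3503$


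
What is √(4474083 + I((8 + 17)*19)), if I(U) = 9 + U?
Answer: √4474567 ≈ 2115.3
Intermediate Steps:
√(4474083 + I((8 + 17)*19)) = √(4474083 + (9 + (8 + 17)*19)) = √(4474083 + (9 + 25*19)) = √(4474083 + (9 + 475)) = √(4474083 + 484) = √4474567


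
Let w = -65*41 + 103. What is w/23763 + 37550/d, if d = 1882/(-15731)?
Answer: -2339464391139/7453661 ≈ -3.1387e+5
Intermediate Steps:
w = -2562 (w = -2665 + 103 = -2562)
d = -1882/15731 (d = 1882*(-1/15731) = -1882/15731 ≈ -0.11964)
w/23763 + 37550/d = -2562/23763 + 37550/(-1882/15731) = -2562*1/23763 + 37550*(-15731/1882) = -854/7921 - 295349525/941 = -2339464391139/7453661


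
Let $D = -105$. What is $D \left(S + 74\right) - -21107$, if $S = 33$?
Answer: $9872$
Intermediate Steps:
$D \left(S + 74\right) - -21107 = - 105 \left(33 + 74\right) - -21107 = \left(-105\right) 107 + 21107 = -11235 + 21107 = 9872$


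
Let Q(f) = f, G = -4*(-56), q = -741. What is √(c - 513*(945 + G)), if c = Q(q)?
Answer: I*√600438 ≈ 774.88*I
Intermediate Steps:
G = 224
c = -741
√(c - 513*(945 + G)) = √(-741 - 513*(945 + 224)) = √(-741 - 513*1169) = √(-741 - 599697) = √(-600438) = I*√600438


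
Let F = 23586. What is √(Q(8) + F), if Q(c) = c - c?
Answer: √23586 ≈ 153.58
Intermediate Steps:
Q(c) = 0
√(Q(8) + F) = √(0 + 23586) = √23586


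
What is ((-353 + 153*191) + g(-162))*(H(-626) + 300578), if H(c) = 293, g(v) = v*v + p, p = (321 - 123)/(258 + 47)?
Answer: 5057631882128/305 ≈ 1.6582e+10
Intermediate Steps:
p = 198/305 ≈ 0.64918
g(v) = 198/305 + v² (g(v) = v*v + 198/305 = v² + 198/305 = 198/305 + v²)
((-353 + 153*191) + g(-162))*(H(-626) + 300578) = ((-353 + 153*191) + (198/305 + (-162)²))*(293 + 300578) = ((-353 + 29223) + (198/305 + 26244))*300871 = (28870 + 8004618/305)*300871 = (16809968/305)*300871 = 5057631882128/305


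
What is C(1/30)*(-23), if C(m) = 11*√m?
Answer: -253*√30/30 ≈ -46.191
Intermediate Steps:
C(1/30)*(-23) = (11*√(1/30))*(-23) = (11*(√30/30))*(-23) = (11*√30/30)*(-23) = -253*√30/30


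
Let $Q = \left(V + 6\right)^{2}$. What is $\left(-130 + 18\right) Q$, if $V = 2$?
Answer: $-7168$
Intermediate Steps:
$Q = 64$ ($Q = \left(2 + 6\right)^{2} = 8^{2} = 64$)
$\left(-130 + 18\right) Q = \left(-130 + 18\right) 64 = \left(-112\right) 64 = -7168$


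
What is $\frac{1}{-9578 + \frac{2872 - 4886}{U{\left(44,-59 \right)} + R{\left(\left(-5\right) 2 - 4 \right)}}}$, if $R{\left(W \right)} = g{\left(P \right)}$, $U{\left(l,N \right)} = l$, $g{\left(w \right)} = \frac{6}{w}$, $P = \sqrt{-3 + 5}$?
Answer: $- \frac{4614805}{44413807351} - \frac{3021 \sqrt{2}}{88827614702} \approx -0.00010395$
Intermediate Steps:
$P = \sqrt{2} \approx 1.4142$
$R{\left(W \right)} = 3 \sqrt{2}$ ($R{\left(W \right)} = \frac{6}{\sqrt{2}} = 6 \frac{\sqrt{2}}{2} = 3 \sqrt{2}$)
$\frac{1}{-9578 + \frac{2872 - 4886}{U{\left(44,-59 \right)} + R{\left(\left(-5\right) 2 - 4 \right)}}} = \frac{1}{-9578 + \frac{2872 - 4886}{44 + 3 \sqrt{2}}} = \frac{1}{-9578 - \frac{2014}{44 + 3 \sqrt{2}}}$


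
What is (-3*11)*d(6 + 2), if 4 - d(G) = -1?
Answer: -165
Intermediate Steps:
d(G) = 5 (d(G) = 4 - 1*(-1) = 4 + 1 = 5)
(-3*11)*d(6 + 2) = -3*11*5 = -33*5 = -165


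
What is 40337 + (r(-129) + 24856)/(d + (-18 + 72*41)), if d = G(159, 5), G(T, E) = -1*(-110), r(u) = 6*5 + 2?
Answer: 30702679/761 ≈ 40345.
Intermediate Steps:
r(u) = 32 (r(u) = 30 + 2 = 32)
G(T, E) = 110
d = 110
40337 + (r(-129) + 24856)/(d + (-18 + 72*41)) = 40337 + (32 + 24856)/(110 + (-18 + 72*41)) = 40337 + 24888/(110 + (-18 + 2952)) = 40337 + 24888/(110 + 2934) = 40337 + 24888/3044 = 40337 + 24888*(1/3044) = 40337 + 6222/761 = 30702679/761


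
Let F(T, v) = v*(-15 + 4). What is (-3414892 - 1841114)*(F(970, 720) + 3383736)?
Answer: -17743309150896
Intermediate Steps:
F(T, v) = -11*v (F(T, v) = v*(-11) = -11*v)
(-3414892 - 1841114)*(F(970, 720) + 3383736) = (-3414892 - 1841114)*(-11*720 + 3383736) = -5256006*(-7920 + 3383736) = -5256006*3375816 = -17743309150896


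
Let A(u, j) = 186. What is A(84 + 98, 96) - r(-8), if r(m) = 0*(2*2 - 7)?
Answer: 186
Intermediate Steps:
r(m) = 0 (r(m) = 0*(4 - 7) = 0*(-3) = 0)
A(84 + 98, 96) - r(-8) = 186 - 1*0 = 186 + 0 = 186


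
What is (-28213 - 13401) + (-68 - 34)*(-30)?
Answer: -38554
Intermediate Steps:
(-28213 - 13401) + (-68 - 34)*(-30) = -41614 - 102*(-30) = -41614 + 3060 = -38554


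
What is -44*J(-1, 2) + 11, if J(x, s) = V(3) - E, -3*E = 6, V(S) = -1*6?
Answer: 187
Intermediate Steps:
V(S) = -6
E = -2 (E = -⅓*6 = -2)
J(x, s) = -4 (J(x, s) = -6 - 1*(-2) = -6 + 2 = -4)
-44*J(-1, 2) + 11 = -44*(-4) + 11 = 176 + 11 = 187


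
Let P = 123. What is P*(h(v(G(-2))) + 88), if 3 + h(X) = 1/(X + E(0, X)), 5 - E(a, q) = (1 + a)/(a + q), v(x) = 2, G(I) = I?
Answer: 136161/13 ≈ 10474.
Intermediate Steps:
E(a, q) = 5 - (1 + a)/(a + q)
h(X) = -3 + 1/(X + (-1 + 5*X)/X) (h(X) = -3 + 1/(X + (-1 + 4*0 + 5*X)/(0 + X)) = -3 + 1/(X + (-1 + 0 + 5*X)/X) = -3 + 1/(X + (-1 + 5*X)/X))
P*(h(v(G(-2))) + 88) = 123*((3 - 14*2 - 3*2²)/(-1 + 2² + 5*2) + 88) = 123*((3 - 28 - 3*4)/(-1 + 4 + 10) + 88) = 123*((3 - 28 - 12)/13 + 88) = 123*((1/13)*(-37) + 88) = 123*(-37/13 + 88) = 123*(1107/13) = 136161/13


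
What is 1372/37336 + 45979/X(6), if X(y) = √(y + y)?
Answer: 343/9334 + 45979*√3/6 ≈ 13273.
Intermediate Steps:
X(y) = √2*√y (X(y) = √(2*y) = √2*√y)
1372/37336 + 45979/X(6) = 1372/37336 + 45979/((√2*√6)) = 1372*(1/37336) + 45979/((2*√3)) = 343/9334 + 45979*(√3/6) = 343/9334 + 45979*√3/6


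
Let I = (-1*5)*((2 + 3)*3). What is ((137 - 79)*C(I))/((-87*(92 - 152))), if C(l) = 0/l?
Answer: 0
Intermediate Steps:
I = -75 (I = -25*3 = -5*15 = -75)
C(l) = 0
((137 - 79)*C(I))/((-87*(92 - 152))) = ((137 - 79)*0)/((-87*(92 - 152))) = (58*0)/((-87*(-60))) = 0/5220 = 0*(1/5220) = 0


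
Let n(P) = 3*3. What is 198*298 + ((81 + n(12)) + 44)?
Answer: 59138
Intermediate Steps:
n(P) = 9
198*298 + ((81 + n(12)) + 44) = 198*298 + ((81 + 9) + 44) = 59004 + (90 + 44) = 59004 + 134 = 59138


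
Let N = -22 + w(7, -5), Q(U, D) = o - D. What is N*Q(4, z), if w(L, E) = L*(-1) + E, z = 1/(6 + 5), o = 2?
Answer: -714/11 ≈ -64.909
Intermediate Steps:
z = 1/11 ≈ 0.090909
Q(U, D) = 2 - D
w(L, E) = E - L (w(L, E) = -L + E = E - L)
N = -34 (N = -22 + (-5 - 1*7) = -22 + (-5 - 7) = -22 - 12 = -34)
N*Q(4, z) = -34*(2 - 1*1/11) = -34*(2 - 1/11) = -34*21/11 = -714/11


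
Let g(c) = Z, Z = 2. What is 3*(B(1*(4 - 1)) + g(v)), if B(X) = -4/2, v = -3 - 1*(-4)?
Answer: 0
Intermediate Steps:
v = 1 (v = -3 + 4 = 1)
B(X) = -2 (B(X) = -4*1/2 = -2)
g(c) = 2
3*(B(1*(4 - 1)) + g(v)) = 3*(-2 + 2) = 3*0 = 0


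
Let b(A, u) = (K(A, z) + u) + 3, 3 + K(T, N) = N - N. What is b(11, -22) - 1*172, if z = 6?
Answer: -194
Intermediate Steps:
K(T, N) = -3 (K(T, N) = -3 + (N - N) = -3 + 0 = -3)
b(A, u) = u (b(A, u) = (-3 + u) + 3 = u)
b(11, -22) - 1*172 = -22 - 1*172 = -22 - 172 = -194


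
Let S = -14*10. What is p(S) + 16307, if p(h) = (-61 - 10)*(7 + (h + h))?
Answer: 35690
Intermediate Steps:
S = -140
p(h) = -497 - 142*h (p(h) = -71*(7 + 2*h) = -497 - 142*h)
p(S) + 16307 = (-497 - 142*(-140)) + 16307 = (-497 + 19880) + 16307 = 19383 + 16307 = 35690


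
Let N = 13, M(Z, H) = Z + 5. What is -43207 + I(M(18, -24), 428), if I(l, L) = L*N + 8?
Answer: -37635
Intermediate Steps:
M(Z, H) = 5 + Z
I(l, L) = 8 + 13*L (I(l, L) = L*13 + 8 = 13*L + 8 = 8 + 13*L)
-43207 + I(M(18, -24), 428) = -43207 + (8 + 13*428) = -43207 + (8 + 5564) = -43207 + 5572 = -37635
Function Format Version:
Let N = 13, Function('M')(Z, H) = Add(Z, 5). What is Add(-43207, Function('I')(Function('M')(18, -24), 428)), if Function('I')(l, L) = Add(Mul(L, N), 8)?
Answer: -37635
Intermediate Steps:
Function('M')(Z, H) = Add(5, Z)
Function('I')(l, L) = Add(8, Mul(13, L)) (Function('I')(l, L) = Add(Mul(L, 13), 8) = Add(Mul(13, L), 8) = Add(8, Mul(13, L)))
Add(-43207, Function('I')(Function('M')(18, -24), 428)) = Add(-43207, Add(8, Mul(13, 428))) = Add(-43207, Add(8, 5564)) = Add(-43207, 5572) = -37635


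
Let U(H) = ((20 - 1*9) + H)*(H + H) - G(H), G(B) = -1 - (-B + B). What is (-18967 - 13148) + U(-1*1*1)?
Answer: -32134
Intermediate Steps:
G(B) = -1 (G(B) = -1 - 1*0 = -1 + 0 = -1)
U(H) = 1 + 2*H*(11 + H) (U(H) = ((20 - 1*9) + H)*(H + H) - 1*(-1) = ((20 - 9) + H)*(2*H) + 1 = (11 + H)*(2*H) + 1 = 2*H*(11 + H) + 1 = 1 + 2*H*(11 + H))
(-18967 - 13148) + U(-1*1*1) = (-18967 - 13148) + (1 + 2*(-1*1*1)² + 22*(-1*1*1)) = -32115 + (1 + 2*(-1*1)² + 22*(-1*1)) = -32115 + (1 + 2*(-1)² + 22*(-1)) = -32115 + (1 + 2*1 - 22) = -32115 + (1 + 2 - 22) = -32115 - 19 = -32134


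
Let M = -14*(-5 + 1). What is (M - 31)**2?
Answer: 625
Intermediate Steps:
M = 56 (M = -14*(-4) = 56)
(M - 31)**2 = (56 - 31)**2 = 25**2 = 625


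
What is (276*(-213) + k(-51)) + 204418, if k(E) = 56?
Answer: 145686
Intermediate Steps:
(276*(-213) + k(-51)) + 204418 = (276*(-213) + 56) + 204418 = (-58788 + 56) + 204418 = -58732 + 204418 = 145686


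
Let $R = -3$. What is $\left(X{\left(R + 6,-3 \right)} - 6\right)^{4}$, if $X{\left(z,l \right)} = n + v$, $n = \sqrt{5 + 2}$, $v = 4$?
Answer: $\left(2 - \sqrt{7}\right)^{4} \approx 0.17388$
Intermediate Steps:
$n = \sqrt{7} \approx 2.6458$
$X{\left(z,l \right)} = 4 + \sqrt{7}$ ($X{\left(z,l \right)} = \sqrt{7} + 4 = 4 + \sqrt{7}$)
$\left(X{\left(R + 6,-3 \right)} - 6\right)^{4} = \left(\left(4 + \sqrt{7}\right) - 6\right)^{4} = \left(-2 + \sqrt{7}\right)^{4}$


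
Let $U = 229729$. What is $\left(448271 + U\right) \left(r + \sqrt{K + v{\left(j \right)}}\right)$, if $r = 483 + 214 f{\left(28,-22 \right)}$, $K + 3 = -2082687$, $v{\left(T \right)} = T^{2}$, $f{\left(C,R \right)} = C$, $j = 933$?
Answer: $4390050000 + 746478000 i \approx 4.3901 \cdot 10^{9} + 7.4648 \cdot 10^{8} i$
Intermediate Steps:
$K = -2082690$ ($K = -3 - 2082687 = -2082690$)
$r = 6475$ ($r = 483 + 214 \cdot 28 = 483 + 5992 = 6475$)
$\left(448271 + U\right) \left(r + \sqrt{K + v{\left(j \right)}}\right) = \left(448271 + 229729\right) \left(6475 + \sqrt{-2082690 + 933^{2}}\right) = 678000 \left(6475 + \sqrt{-2082690 + 870489}\right) = 678000 \left(6475 + \sqrt{-1212201}\right) = 678000 \left(6475 + 1101 i\right) = 4390050000 + 746478000 i$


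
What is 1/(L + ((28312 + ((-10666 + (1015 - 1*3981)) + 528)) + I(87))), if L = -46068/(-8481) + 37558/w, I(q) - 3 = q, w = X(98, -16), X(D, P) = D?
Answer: 12593/197542321 ≈ 6.3748e-5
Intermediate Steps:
w = 98
I(q) = 3 + q
L = 4894607/12593 (L = -46068/(-8481) + 37558/98 = -46068*(-1/8481) + 37558*(1/98) = 1396/257 + 18779/49 = 4894607/12593 ≈ 388.68)
1/(L + ((28312 + ((-10666 + (1015 - 1*3981)) + 528)) + I(87))) = 1/(4894607/12593 + ((28312 + ((-10666 + (1015 - 1*3981)) + 528)) + (3 + 87))) = 1/(4894607/12593 + ((28312 + ((-10666 + (1015 - 3981)) + 528)) + 90)) = 1/(4894607/12593 + ((28312 + ((-10666 - 2966) + 528)) + 90)) = 1/(4894607/12593 + ((28312 + (-13632 + 528)) + 90)) = 1/(4894607/12593 + ((28312 - 13104) + 90)) = 1/(4894607/12593 + (15208 + 90)) = 1/(4894607/12593 + 15298) = 1/(197542321/12593) = 12593/197542321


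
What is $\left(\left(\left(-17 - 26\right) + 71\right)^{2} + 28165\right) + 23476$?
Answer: $52425$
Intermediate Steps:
$\left(\left(\left(-17 - 26\right) + 71\right)^{2} + 28165\right) + 23476 = \left(\left(-43 + 71\right)^{2} + 28165\right) + 23476 = \left(28^{2} + 28165\right) + 23476 = \left(784 + 28165\right) + 23476 = 28949 + 23476 = 52425$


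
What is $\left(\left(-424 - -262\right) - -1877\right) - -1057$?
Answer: $2772$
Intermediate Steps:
$\left(\left(-424 - -262\right) - -1877\right) - -1057 = \left(\left(-424 + 262\right) + 1877\right) + 1057 = \left(-162 + 1877\right) + 1057 = 1715 + 1057 = 2772$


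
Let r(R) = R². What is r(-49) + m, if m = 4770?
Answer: 7171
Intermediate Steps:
r(-49) + m = (-49)² + 4770 = 2401 + 4770 = 7171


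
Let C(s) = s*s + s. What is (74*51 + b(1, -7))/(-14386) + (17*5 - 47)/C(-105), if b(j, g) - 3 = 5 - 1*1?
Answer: -10185463/39273780 ≈ -0.25935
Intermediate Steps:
C(s) = s + s² (C(s) = s² + s = s + s²)
b(j, g) = 7 (b(j, g) = 3 + (5 - 1*1) = 3 + (5 - 1) = 3 + 4 = 7)
(74*51 + b(1, -7))/(-14386) + (17*5 - 47)/C(-105) = (74*51 + 7)/(-14386) + (17*5 - 47)/((-105*(1 - 105))) = (3774 + 7)*(-1/14386) + (85 - 47)/((-105*(-104))) = 3781*(-1/14386) + 38/10920 = -3781/14386 + 38*(1/10920) = -3781/14386 + 19/5460 = -10185463/39273780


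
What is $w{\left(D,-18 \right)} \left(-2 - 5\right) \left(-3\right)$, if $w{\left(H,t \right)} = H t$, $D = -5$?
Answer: $1890$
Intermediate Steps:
$w{\left(D,-18 \right)} \left(-2 - 5\right) \left(-3\right) = \left(-5\right) \left(-18\right) \left(-2 - 5\right) \left(-3\right) = 90 \left(\left(-7\right) \left(-3\right)\right) = 90 \cdot 21 = 1890$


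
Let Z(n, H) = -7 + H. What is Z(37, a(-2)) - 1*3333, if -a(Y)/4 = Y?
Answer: -3332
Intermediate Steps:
a(Y) = -4*Y
Z(37, a(-2)) - 1*3333 = (-7 - 4*(-2)) - 1*3333 = (-7 + 8) - 3333 = 1 - 3333 = -3332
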